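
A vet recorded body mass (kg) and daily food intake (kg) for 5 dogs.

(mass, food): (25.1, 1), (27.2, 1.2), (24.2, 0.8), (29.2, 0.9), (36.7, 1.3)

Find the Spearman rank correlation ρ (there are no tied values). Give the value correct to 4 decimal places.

Rank mass: 2, 3, 1, 4, 5
Rank food: 3, 4, 1, 2, 5
d = rank(mass) − rank(food): -1, -1, 0, 2, 0; Σd² = 6
ρ = 1 − 6Σd² / [n(n²−1)] = 1 − 6×6 / (5×24) = 1 − 36/120 ≈ 0.7000

0.7000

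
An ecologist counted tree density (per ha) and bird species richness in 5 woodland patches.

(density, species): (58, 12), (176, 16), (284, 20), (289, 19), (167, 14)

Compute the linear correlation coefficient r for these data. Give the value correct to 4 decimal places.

0.9692

n = 5, Σx = 974, Σy = 81, Σx² = 226406, Σy² = 1357, Σxy = 17021
nΣxy − ΣxΣy = 85105 − 78894 = 6211
nΣx² − (Σx)² = 1132030 − 948676 = 183354; nΣy² − (Σy)² = 6785 − 6561 = 224
r = 6211 / √(183354 × 224) = 6211 / 6408.6891 ≈ 0.9692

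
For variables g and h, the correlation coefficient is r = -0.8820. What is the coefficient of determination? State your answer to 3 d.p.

0.778

r² = (-0.8820)² = 0.778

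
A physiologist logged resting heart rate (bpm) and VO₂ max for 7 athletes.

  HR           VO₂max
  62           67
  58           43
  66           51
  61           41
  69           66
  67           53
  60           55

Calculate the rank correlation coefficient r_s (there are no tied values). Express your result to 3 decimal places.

0.429

Rank HR: 4, 1, 5, 3, 7, 6, 2
Rank VO₂max: 7, 2, 3, 1, 6, 4, 5
d = rank(HR) − rank(VO₂max): -3, -1, 2, 2, 1, 2, -3; Σd² = 32
ρ = 1 − 6Σd² / [n(n²−1)] = 1 − 6×32 / (7×48) = 1 − 192/336 ≈ 0.429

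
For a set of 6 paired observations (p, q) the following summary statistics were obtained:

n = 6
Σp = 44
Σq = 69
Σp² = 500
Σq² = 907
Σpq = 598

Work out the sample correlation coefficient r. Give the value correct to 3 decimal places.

0.648

r = (nΣpq − ΣpΣq) / √[(nΣp² − (Σp)²)(nΣq² − (Σq)²)]
Numerator: 6×598 − 44×69 = 552
Denominator: √[(3000 − 1936)(5442 − 4761)] = √[1064 × 681] = 851.2250
r = 552 / 851.2250 ≈ 0.648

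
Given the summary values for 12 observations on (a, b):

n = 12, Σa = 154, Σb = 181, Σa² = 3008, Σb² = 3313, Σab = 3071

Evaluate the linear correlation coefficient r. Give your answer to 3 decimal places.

0.965

r = (nΣab − ΣaΣb) / √[(nΣa² − (Σa)²)(nΣb² − (Σb)²)]
Numerator: 12×3071 − 154×181 = 8978
Denominator: √[(36096 − 23716)(39756 − 32761)] = √[12380 × 6995] = 9305.8100
r = 8978 / 9305.8100 ≈ 0.965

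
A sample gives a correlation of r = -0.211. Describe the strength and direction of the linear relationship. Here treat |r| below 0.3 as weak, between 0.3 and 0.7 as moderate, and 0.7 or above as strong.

r = -0.211 < 0 so the relationship is negative.
|r| = 0.211, which falls in the weak range.

weak negative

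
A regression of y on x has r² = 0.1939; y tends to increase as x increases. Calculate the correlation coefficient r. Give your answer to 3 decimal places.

0.440

|r| = √0.1939 = 0.440
The association is positive, so r = 0.440.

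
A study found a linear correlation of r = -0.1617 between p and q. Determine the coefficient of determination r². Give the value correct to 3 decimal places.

0.026

r² = (-0.1617)² = 0.026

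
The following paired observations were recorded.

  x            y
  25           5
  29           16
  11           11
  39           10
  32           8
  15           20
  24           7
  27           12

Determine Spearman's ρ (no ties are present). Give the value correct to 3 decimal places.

Rank x: 4, 6, 1, 8, 7, 2, 3, 5
Rank y: 1, 7, 5, 4, 3, 8, 2, 6
d = rank(x) − rank(y): 3, -1, -4, 4, 4, -6, 1, -1; Σd² = 96
ρ = 1 − 6Σd² / [n(n²−1)] = 1 − 6×96 / (8×63) = 1 − 576/504 ≈ -0.143

-0.143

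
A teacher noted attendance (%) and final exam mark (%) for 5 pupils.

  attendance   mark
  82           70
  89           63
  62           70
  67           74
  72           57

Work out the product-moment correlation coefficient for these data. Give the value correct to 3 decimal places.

-0.338

n = 5, Σx = 372, Σy = 334, Σx² = 28162, Σy² = 22494, Σxy = 24749
nΣxy − ΣxΣy = 123745 − 124248 = -503
nΣx² − (Σx)² = 140810 − 138384 = 2426; nΣy² − (Σy)² = 112470 − 111556 = 914
r = -503 / √(2426 × 914) = -503 / 1489.0816 ≈ -0.338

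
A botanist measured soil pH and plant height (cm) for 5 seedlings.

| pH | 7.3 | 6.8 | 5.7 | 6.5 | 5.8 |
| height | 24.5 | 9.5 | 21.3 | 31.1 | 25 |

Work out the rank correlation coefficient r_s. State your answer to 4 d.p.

Rank pH: 5, 4, 1, 3, 2
Rank height: 3, 1, 2, 5, 4
d = rank(pH) − rank(height): 2, 3, -1, -2, -2; Σd² = 22
ρ = 1 − 6Σd² / [n(n²−1)] = 1 − 6×22 / (5×24) = 1 − 132/120 ≈ -0.1000

-0.1000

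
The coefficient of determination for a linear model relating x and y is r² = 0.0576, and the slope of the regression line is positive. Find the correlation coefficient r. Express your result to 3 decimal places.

|r| = √0.0576 = 0.240
The association is positive, so r = 0.240.

0.240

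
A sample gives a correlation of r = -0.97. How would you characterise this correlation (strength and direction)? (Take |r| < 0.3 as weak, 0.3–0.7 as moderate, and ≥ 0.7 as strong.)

strong negative

r = -0.97 < 0 so the relationship is negative.
|r| = 0.97, which falls in the strong range.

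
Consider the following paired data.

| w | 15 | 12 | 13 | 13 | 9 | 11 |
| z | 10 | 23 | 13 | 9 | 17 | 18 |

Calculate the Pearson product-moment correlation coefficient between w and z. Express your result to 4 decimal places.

n = 6, Σw = 73, Σz = 90, Σw² = 909, Σz² = 1492, Σwz = 1063
nΣwz − ΣwΣz = 6378 − 6570 = -192
nΣw² − (Σw)² = 5454 − 5329 = 125; nΣz² − (Σz)² = 8952 − 8100 = 852
r = -192 / √(125 × 852) = -192 / 326.3434 ≈ -0.5883

-0.5883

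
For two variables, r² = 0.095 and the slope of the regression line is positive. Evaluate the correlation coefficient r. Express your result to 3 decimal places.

|r| = √0.095 = 0.308
The association is positive, so r = 0.308.

0.308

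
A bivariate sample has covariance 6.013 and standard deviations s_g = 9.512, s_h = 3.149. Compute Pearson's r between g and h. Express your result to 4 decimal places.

0.2007

r = Cov(g,h) / (s_g · s_h) = 6.013 / (9.512 × 3.149)
  = 6.013 / 29.9533 ≈ 0.2007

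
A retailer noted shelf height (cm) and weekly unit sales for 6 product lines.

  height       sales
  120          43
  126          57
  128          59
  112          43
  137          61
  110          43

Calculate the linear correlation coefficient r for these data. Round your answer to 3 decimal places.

n = 6, Σx = 733, Σy = 306, Σx² = 90073, Σy² = 15998, Σxy = 37797
nΣxy − ΣxΣy = 226782 − 224298 = 2484
nΣx² − (Σx)² = 540438 − 537289 = 3149; nΣy² − (Σy)² = 95988 − 93636 = 2352
r = 2484 / √(3149 × 2352) = 2484 / 2721.4790 ≈ 0.913

0.913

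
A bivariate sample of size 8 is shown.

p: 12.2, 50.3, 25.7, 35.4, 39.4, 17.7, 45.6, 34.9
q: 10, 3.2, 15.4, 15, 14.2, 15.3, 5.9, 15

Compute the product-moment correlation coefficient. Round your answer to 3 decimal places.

-0.528

n = 8, Σp = 261.2, Σq = 94, Σp² = 9755.6, Σq² = 1267.94, Σpq = 2832.57
nΣpq − ΣpΣq = 22660.56 − 24552.8 = -1892.24
nΣp² − (Σp)² = 78044.8 − 68225.44 = 9819.36; nΣq² − (Σq)² = 10143.52 − 8836 = 1307.52
r = -1892.24 / √(9819.36 × 1307.52) = -1892.24 / 3583.1564 ≈ -0.528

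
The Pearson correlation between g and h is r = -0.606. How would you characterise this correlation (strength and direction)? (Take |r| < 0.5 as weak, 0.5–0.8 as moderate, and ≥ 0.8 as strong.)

r = -0.606 < 0 so the relationship is negative.
|r| = 0.606, which falls in the moderate range.

moderate negative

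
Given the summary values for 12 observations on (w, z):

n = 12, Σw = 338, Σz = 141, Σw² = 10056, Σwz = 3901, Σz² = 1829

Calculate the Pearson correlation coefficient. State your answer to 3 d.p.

r = (nΣwz − ΣwΣz) / √[(nΣw² − (Σw)²)(nΣz² − (Σz)²)]
Numerator: 12×3901 − 338×141 = -846
Denominator: √[(120672 − 114244)(21948 − 19881)] = √[6428 × 2067] = 3645.0893
r = -846 / 3645.0893 ≈ -0.232

-0.232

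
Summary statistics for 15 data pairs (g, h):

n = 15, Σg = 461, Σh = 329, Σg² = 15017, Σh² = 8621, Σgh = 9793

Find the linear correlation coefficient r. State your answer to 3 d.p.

r = (nΣgh − ΣgΣh) / √[(nΣg² − (Σg)²)(nΣh² − (Σh)²)]
Numerator: 15×9793 − 461×329 = -4774
Denominator: √[(225255 − 212521)(129315 − 108241)] = √[12734 × 21074] = 16381.5847
r = -4774 / 16381.5847 ≈ -0.291

-0.291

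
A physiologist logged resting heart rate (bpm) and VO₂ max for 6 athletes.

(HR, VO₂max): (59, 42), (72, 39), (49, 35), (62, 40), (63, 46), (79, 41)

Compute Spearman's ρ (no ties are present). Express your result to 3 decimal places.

Rank HR: 2, 5, 1, 3, 4, 6
Rank VO₂max: 5, 2, 1, 3, 6, 4
d = rank(HR) − rank(VO₂max): -3, 3, 0, 0, -2, 2; Σd² = 26
ρ = 1 − 6Σd² / [n(n²−1)] = 1 − 6×26 / (6×35) = 1 − 156/210 ≈ 0.257

0.257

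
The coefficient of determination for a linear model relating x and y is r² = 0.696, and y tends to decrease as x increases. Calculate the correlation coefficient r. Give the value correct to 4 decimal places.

-0.8343

|r| = √0.696 = 0.8343
The association is negative, so r = −0.8343.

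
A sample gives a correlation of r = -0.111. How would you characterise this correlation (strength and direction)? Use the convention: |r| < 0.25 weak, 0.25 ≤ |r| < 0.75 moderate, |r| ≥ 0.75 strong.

r = -0.111 < 0 so the relationship is negative.
|r| = 0.111, which falls in the weak range.

weak negative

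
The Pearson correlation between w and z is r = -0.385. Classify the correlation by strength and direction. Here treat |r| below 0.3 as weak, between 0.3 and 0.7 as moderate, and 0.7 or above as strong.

r = -0.385 < 0 so the relationship is negative.
|r| = 0.385, which falls in the moderate range.

moderate negative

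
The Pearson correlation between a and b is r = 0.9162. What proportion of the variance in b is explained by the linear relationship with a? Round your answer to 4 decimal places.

0.8394

r² = (0.9162)² = 0.8394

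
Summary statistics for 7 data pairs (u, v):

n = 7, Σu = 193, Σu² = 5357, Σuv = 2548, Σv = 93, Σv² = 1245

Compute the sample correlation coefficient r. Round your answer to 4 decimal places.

r = (nΣuv − ΣuΣv) / √[(nΣu² − (Σu)²)(nΣv² − (Σv)²)]
Numerator: 7×2548 − 193×93 = -113
Denominator: √[(37499 − 37249)(8715 − 8649)] = √[250 × 66] = 128.4523
r = -113 / 128.4523 ≈ -0.8797

-0.8797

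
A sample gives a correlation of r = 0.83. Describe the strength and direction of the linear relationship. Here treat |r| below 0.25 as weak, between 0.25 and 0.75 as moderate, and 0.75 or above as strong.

r = 0.83 > 0 so the relationship is positive.
|r| = 0.83, which falls in the strong range.

strong positive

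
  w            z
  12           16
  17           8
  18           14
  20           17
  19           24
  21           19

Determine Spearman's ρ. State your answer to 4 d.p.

Rank w: 1, 2, 3, 5, 4, 6
Rank z: 3, 1, 2, 4, 6, 5
d = rank(w) − rank(z): -2, 1, 1, 1, -2, 1; Σd² = 12
ρ = 1 − 6Σd² / [n(n²−1)] = 1 − 6×12 / (6×35) = 1 − 72/210 ≈ 0.6571

0.6571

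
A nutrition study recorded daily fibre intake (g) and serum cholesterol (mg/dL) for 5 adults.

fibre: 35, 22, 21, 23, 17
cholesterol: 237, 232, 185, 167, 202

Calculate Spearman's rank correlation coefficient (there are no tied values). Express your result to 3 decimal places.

Rank fibre: 5, 3, 2, 4, 1
Rank cholesterol: 5, 4, 2, 1, 3
d = rank(fibre) − rank(cholesterol): 0, -1, 0, 3, -2; Σd² = 14
ρ = 1 − 6Σd² / [n(n²−1)] = 1 − 6×14 / (5×24) = 1 − 84/120 ≈ 0.300

0.300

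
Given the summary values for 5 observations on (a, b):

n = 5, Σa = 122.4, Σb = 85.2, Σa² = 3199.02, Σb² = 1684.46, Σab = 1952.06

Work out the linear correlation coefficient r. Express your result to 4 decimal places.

-0.6154

r = (nΣab − ΣaΣb) / √[(nΣa² − (Σa)²)(nΣb² − (Σb)²)]
Numerator: 5×1952.06 − 122.4×85.2 = -668.18
Denominator: √[(15995.1 − 14981.76)(8422.3 − 7259.04)] = √[1013.34 × 1163.26] = 1085.7154
r = -668.18 / 1085.7154 ≈ -0.6154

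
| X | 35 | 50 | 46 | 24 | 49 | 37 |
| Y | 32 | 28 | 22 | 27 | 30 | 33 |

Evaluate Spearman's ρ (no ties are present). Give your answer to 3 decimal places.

Rank X: 2, 6, 4, 1, 5, 3
Rank Y: 5, 3, 1, 2, 4, 6
d = rank(X) − rank(Y): -3, 3, 3, -1, 1, -3; Σd² = 38
ρ = 1 − 6Σd² / [n(n²−1)] = 1 − 6×38 / (6×35) = 1 − 228/210 ≈ -0.086

-0.086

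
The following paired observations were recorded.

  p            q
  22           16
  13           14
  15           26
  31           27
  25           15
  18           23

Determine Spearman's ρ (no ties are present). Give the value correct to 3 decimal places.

Rank p: 4, 1, 2, 6, 5, 3
Rank q: 3, 1, 5, 6, 2, 4
d = rank(p) − rank(q): 1, 0, -3, 0, 3, -1; Σd² = 20
ρ = 1 − 6Σd² / [n(n²−1)] = 1 − 6×20 / (6×35) = 1 − 120/210 ≈ 0.429

0.429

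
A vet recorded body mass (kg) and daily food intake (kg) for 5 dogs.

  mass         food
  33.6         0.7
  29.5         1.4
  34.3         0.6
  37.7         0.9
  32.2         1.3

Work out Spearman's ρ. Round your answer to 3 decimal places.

Rank mass: 3, 1, 4, 5, 2
Rank food: 2, 5, 1, 3, 4
d = rank(mass) − rank(food): 1, -4, 3, 2, -2; Σd² = 34
ρ = 1 − 6Σd² / [n(n²−1)] = 1 − 6×34 / (5×24) = 1 − 204/120 ≈ -0.700

-0.700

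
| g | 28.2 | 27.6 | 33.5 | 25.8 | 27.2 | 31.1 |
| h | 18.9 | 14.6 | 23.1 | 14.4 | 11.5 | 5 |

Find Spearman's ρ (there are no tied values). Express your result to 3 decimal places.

0.371

Rank g: 4, 3, 6, 1, 2, 5
Rank h: 5, 4, 6, 3, 2, 1
d = rank(g) − rank(h): -1, -1, 0, -2, 0, 4; Σd² = 22
ρ = 1 − 6Σd² / [n(n²−1)] = 1 − 6×22 / (6×35) = 1 − 132/210 ≈ 0.371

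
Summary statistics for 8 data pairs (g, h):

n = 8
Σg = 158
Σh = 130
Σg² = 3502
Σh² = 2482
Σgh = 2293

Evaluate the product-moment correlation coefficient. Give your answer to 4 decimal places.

r = (nΣgh − ΣgΣh) / √[(nΣg² − (Σg)²)(nΣh² − (Σh)²)]
Numerator: 8×2293 − 158×130 = -2196
Denominator: √[(28016 − 24964)(19856 − 16900)] = √[3052 × 2956] = 3003.6165
r = -2196 / 3003.6165 ≈ -0.7311

-0.7311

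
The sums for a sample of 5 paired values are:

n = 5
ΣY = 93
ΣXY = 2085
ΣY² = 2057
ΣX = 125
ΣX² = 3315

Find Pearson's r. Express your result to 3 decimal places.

r = (nΣXY − ΣXΣY) / √[(nΣX² − (ΣX)²)(nΣY² − (ΣY)²)]
Numerator: 5×2085 − 125×93 = -1200
Denominator: √[(16575 − 15625)(10285 − 8649)] = √[950 × 1636] = 1246.6756
r = -1200 / 1246.6756 ≈ -0.963

-0.963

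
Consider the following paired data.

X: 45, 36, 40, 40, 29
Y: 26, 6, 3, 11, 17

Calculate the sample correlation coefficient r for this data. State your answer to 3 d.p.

0.206

n = 5, ΣX = 190, ΣY = 63, ΣX² = 7362, ΣY² = 1131, ΣXY = 2439
nΣXY − ΣXΣY = 12195 − 11970 = 225
nΣX² − (ΣX)² = 36810 − 36100 = 710; nΣY² − (ΣY)² = 5655 − 3969 = 1686
r = 225 / √(710 × 1686) = 225 / 1094.1024 ≈ 0.206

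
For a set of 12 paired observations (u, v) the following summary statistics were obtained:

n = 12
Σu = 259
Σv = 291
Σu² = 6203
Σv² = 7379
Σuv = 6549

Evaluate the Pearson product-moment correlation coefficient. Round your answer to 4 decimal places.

r = (nΣuv − ΣuΣv) / √[(nΣu² − (Σu)²)(nΣv² − (Σv)²)]
Numerator: 12×6549 − 259×291 = 3219
Denominator: √[(74436 − 67081)(88548 − 84681)] = √[7355 × 3867] = 5333.0840
r = 3219 / 5333.0840 ≈ 0.6036

0.6036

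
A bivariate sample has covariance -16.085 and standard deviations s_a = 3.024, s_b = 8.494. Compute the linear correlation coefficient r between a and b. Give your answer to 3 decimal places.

r = Cov(a,b) / (s_a · s_b) = -16.085 / (3.024 × 8.494)
  = -16.085 / 25.6859 ≈ -0.626

-0.626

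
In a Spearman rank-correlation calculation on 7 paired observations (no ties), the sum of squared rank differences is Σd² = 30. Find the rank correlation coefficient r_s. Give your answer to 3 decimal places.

ρ = 1 − 6Σd² / [n(n²−1)] = 1 − 6×30 / (7×48)
  = 1 − 180/336 = 1 − 0.5357 ≈ 0.464

0.464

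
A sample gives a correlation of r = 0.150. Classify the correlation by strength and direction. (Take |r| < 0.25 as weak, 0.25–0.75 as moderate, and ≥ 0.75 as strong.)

weak positive

r = 0.150 > 0 so the relationship is positive.
|r| = 0.150, which falls in the weak range.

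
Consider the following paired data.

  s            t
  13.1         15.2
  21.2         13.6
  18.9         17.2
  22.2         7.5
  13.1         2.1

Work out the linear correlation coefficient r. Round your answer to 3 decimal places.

n = 5, Σs = 88.5, Σt = 55.6, Σs² = 1642.71, Σt² = 772.5, Σst = 1006.53
nΣst − ΣsΣt = 5032.65 − 4920.6 = 112.05
nΣs² − (Σs)² = 8213.55 − 7832.25 = 381.3; nΣt² − (Σt)² = 3862.5 − 3091.36 = 771.14
r = 112.05 / √(381.3 × 771.14) = 112.05 / 542.2506 ≈ 0.207

0.207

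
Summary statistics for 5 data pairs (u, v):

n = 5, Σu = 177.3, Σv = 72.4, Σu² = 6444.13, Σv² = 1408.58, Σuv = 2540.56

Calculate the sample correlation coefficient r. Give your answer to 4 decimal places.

-0.1124

r = (nΣuv − ΣuΣv) / √[(nΣu² − (Σu)²)(nΣv² − (Σv)²)]
Numerator: 5×2540.56 − 177.3×72.4 = -133.72
Denominator: √[(32220.65 − 31435.29)(7042.9 − 5241.76)] = √[785.36 × 1801.14] = 1189.3457
r = -133.72 / 1189.3457 ≈ -0.1124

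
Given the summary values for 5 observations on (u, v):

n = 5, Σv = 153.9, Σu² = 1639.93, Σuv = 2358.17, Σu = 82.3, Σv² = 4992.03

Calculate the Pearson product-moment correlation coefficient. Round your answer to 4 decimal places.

r = (nΣuv − ΣuΣv) / √[(nΣu² − (Σu)²)(nΣv² − (Σv)²)]
Numerator: 5×2358.17 − 82.3×153.9 = -875.12
Denominator: √[(8199.65 − 6773.29)(24960.15 − 23685.21)] = √[1426.36 × 1274.94] = 1348.5264
r = -875.12 / 1348.5264 ≈ -0.6489

-0.6489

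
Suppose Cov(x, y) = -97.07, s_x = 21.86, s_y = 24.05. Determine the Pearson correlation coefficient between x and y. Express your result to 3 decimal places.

-0.185

r = Cov(x,y) / (s_x · s_y) = -97.07 / (21.86 × 24.05)
  = -97.07 / 525.7330 ≈ -0.185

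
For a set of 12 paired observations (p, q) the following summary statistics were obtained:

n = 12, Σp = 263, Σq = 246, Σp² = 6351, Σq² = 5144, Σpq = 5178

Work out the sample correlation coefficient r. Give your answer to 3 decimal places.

r = (nΣpq − ΣpΣq) / √[(nΣp² − (Σp)²)(nΣq² − (Σq)²)]
Numerator: 12×5178 − 263×246 = -2562
Denominator: √[(76212 − 69169)(61728 − 60516)] = √[7043 × 1212] = 2921.6632
r = -2562 / 2921.6632 ≈ -0.877

-0.877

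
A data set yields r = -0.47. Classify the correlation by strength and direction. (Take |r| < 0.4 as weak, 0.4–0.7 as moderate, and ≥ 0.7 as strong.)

moderate negative

r = -0.47 < 0 so the relationship is negative.
|r| = 0.47, which falls in the moderate range.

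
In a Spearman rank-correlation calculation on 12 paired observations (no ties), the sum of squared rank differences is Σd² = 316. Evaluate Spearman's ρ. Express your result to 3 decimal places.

-0.105

ρ = 1 − 6Σd² / [n(n²−1)] = 1 − 6×316 / (12×143)
  = 1 − 1896/1716 = 1 − 1.1049 ≈ -0.105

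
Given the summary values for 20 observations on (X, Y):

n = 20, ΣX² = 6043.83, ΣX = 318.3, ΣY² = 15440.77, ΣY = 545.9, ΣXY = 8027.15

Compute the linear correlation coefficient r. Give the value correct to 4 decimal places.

r = (nΣXY − ΣXΣY) / √[(nΣX² − (ΣX)²)(nΣY² − (ΣY)²)]
Numerator: 20×8027.15 − 318.3×545.9 = -13216.97
Denominator: √[(120876.6 − 101314.89)(308815.4 − 298006.81)] = √[19561.71 × 10808.59] = 14540.7876
r = -13216.97 / 14540.7876 ≈ -0.9090

-0.9090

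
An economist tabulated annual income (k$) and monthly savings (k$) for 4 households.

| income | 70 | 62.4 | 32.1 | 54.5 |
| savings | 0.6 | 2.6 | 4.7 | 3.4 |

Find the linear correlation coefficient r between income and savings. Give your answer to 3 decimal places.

n = 4, Σx = 219, Σy = 11.3, Σx² = 12794.42, Σy² = 40.77, Σxy = 540.41
nΣxy − ΣxΣy = 2161.64 − 2474.7 = -313.06
nΣx² − (Σx)² = 51177.68 − 47961 = 3216.68; nΣy² − (Σy)² = 163.08 − 127.69 = 35.39
r = -313.06 / √(3216.68 × 35.39) = -313.06 / 337.3993 ≈ -0.928

-0.928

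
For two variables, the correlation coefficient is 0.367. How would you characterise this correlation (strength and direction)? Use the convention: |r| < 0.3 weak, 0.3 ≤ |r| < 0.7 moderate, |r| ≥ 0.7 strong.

r = 0.367 > 0 so the relationship is positive.
|r| = 0.367, which falls in the moderate range.

moderate positive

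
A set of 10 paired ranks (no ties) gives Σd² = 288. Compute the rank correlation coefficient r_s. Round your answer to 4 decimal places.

ρ = 1 − 6Σd² / [n(n²−1)] = 1 − 6×288 / (10×99)
  = 1 − 1728/990 = 1 − 1.74545 ≈ -0.7455

-0.7455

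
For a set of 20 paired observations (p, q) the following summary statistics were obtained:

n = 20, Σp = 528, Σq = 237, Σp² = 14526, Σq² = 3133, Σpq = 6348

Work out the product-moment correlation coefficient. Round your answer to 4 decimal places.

0.2090

r = (nΣpq − ΣpΣq) / √[(nΣp² − (Σp)²)(nΣq² − (Σq)²)]
Numerator: 20×6348 − 528×237 = 1824
Denominator: √[(290520 − 278784)(62660 − 56169)] = √[11736 × 6491] = 8728.0225
r = 1824 / 8728.0225 ≈ 0.2090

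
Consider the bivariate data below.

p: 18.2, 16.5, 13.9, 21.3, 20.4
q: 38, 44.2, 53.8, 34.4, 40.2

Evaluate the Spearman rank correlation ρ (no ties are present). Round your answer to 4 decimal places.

-0.9000

Rank p: 3, 2, 1, 5, 4
Rank q: 2, 4, 5, 1, 3
d = rank(p) − rank(q): 1, -2, -4, 4, 1; Σd² = 38
ρ = 1 − 6Σd² / [n(n²−1)] = 1 − 6×38 / (5×24) = 1 − 228/120 ≈ -0.9000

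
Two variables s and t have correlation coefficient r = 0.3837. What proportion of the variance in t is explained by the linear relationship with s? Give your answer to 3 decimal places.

0.147

r² = (0.3837)² = 0.147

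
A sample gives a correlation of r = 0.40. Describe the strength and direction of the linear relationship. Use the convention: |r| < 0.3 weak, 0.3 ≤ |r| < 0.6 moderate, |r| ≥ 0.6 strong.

moderate positive

r = 0.40 > 0 so the relationship is positive.
|r| = 0.40, which falls in the moderate range.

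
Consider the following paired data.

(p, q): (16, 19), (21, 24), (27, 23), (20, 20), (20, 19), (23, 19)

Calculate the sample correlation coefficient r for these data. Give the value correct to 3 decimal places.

n = 6, Σp = 127, Σq = 124, Σp² = 2755, Σq² = 2588, Σpq = 2646
nΣpq − ΣpΣq = 15876 − 15748 = 128
nΣp² − (Σp)² = 16530 − 16129 = 401; nΣq² − (Σq)² = 15528 − 15376 = 152
r = 128 / √(401 × 152) = 128 / 246.8846 ≈ 0.518

0.518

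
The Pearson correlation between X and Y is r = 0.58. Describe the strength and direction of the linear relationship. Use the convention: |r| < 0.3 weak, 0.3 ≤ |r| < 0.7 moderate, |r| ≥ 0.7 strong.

moderate positive

r = 0.58 > 0 so the relationship is positive.
|r| = 0.58, which falls in the moderate range.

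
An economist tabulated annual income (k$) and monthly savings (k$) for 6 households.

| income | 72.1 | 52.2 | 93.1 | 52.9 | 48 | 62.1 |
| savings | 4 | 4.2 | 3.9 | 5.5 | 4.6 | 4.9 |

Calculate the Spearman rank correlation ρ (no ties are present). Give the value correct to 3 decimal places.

Rank income: 5, 2, 6, 3, 1, 4
Rank savings: 2, 3, 1, 6, 4, 5
d = rank(income) − rank(savings): 3, -1, 5, -3, -3, -1; Σd² = 54
ρ = 1 − 6Σd² / [n(n²−1)] = 1 − 6×54 / (6×35) = 1 − 324/210 ≈ -0.543

-0.543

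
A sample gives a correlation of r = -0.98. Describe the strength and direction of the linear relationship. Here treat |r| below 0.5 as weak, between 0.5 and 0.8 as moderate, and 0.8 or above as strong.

r = -0.98 < 0 so the relationship is negative.
|r| = 0.98, which falls in the strong range.

strong negative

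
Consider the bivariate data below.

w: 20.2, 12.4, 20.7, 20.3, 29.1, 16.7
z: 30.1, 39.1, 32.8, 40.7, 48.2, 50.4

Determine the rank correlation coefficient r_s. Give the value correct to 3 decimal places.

Rank w: 3, 1, 5, 4, 6, 2
Rank z: 1, 3, 2, 4, 5, 6
d = rank(w) − rank(z): 2, -2, 3, 0, 1, -4; Σd² = 34
ρ = 1 − 6Σd² / [n(n²−1)] = 1 − 6×34 / (6×35) = 1 − 204/210 ≈ 0.029

0.029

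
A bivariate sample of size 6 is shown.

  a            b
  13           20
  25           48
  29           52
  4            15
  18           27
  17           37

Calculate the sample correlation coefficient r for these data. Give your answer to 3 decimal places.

n = 6, Σa = 106, Σb = 199, Σa² = 2264, Σb² = 7731, Σab = 4143
nΣab − ΣaΣb = 24858 − 21094 = 3764
nΣa² − (Σa)² = 13584 − 11236 = 2348; nΣb² − (Σb)² = 46386 − 39601 = 6785
r = 3764 / √(2348 × 6785) = 3764 / 3991.3882 ≈ 0.943

0.943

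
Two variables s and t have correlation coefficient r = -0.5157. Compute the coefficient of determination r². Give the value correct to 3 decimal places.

r² = (-0.5157)² = 0.266

0.266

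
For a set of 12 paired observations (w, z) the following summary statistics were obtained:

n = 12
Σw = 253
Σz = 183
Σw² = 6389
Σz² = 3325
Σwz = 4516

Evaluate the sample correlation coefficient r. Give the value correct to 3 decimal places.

0.876

r = (nΣwz − ΣwΣz) / √[(nΣw² − (Σw)²)(nΣz² − (Σz)²)]
Numerator: 12×4516 − 253×183 = 7893
Denominator: √[(76668 − 64009)(39900 − 33489)] = √[12659 × 6411] = 9008.7096
r = 7893 / 9008.7096 ≈ 0.876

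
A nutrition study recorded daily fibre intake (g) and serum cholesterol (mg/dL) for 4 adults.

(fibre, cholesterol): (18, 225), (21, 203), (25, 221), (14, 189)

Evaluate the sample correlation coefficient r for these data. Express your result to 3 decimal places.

0.614

n = 4, Σx = 78, Σy = 838, Σx² = 1586, Σy² = 176396, Σxy = 16484
nΣxy − ΣxΣy = 65936 − 65364 = 572
nΣx² − (Σx)² = 6344 − 6084 = 260; nΣy² − (Σy)² = 705584 − 702244 = 3340
r = 572 / √(260 × 3340) = 572 / 931.8798 ≈ 0.614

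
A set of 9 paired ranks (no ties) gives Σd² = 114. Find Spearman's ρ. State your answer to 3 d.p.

ρ = 1 − 6Σd² / [n(n²−1)] = 1 − 6×114 / (9×80)
  = 1 − 684/720 = 1 − 0.9500 ≈ 0.050

0.050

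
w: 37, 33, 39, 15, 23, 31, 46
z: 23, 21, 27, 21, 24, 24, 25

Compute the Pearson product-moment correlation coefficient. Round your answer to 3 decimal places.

n = 7, Σw = 224, Σz = 165, Σw² = 7810, Σz² = 3917, Σwz = 5358
nΣwz − ΣwΣz = 37506 − 36960 = 546
nΣw² − (Σw)² = 54670 − 50176 = 4494; nΣz² − (Σz)² = 27419 − 27225 = 194
r = 546 / √(4494 × 194) = 546 / 933.7216 ≈ 0.585

0.585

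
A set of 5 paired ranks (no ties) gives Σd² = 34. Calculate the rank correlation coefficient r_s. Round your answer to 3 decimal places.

-0.700

ρ = 1 − 6Σd² / [n(n²−1)] = 1 − 6×34 / (5×24)
  = 1 − 204/120 = 1 − 1.7000 ≈ -0.700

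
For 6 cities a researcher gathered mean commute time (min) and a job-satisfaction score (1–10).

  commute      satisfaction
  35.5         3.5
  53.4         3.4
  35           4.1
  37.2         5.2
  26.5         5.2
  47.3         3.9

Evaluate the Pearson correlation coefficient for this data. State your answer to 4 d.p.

n = 6, Σx = 234.9, Σy = 25.3, Σx² = 9660.19, Σy² = 109.91, Σxy = 965.02
nΣxy − ΣxΣy = 5790.12 − 5942.97 = -152.85
nΣx² − (Σx)² = 57961.14 − 55178.01 = 2783.13; nΣy² − (Σy)² = 659.46 − 640.09 = 19.37
r = -152.85 / √(2783.13 × 19.37) = -152.85 / 232.1836 ≈ -0.6583

-0.6583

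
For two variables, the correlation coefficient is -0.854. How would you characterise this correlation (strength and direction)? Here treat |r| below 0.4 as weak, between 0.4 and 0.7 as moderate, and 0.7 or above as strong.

r = -0.854 < 0 so the relationship is negative.
|r| = 0.854, which falls in the strong range.

strong negative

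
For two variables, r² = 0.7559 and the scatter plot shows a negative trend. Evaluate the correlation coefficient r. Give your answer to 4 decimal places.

-0.8694

|r| = √0.7559 = 0.8694
The association is negative, so r = −0.8694.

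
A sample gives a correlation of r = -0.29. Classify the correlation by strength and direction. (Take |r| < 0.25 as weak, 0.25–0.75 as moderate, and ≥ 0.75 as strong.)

r = -0.29 < 0 so the relationship is negative.
|r| = 0.29, which falls in the moderate range.

moderate negative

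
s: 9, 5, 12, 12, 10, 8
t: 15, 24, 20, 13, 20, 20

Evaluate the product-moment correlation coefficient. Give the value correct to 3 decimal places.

n = 6, Σs = 56, Σt = 112, Σs² = 558, Σt² = 2170, Σst = 1011
nΣst − ΣsΣt = 6066 − 6272 = -206
nΣs² − (Σs)² = 3348 − 3136 = 212; nΣt² − (Σt)² = 13020 − 12544 = 476
r = -206 / √(212 × 476) = -206 / 317.6665 ≈ -0.648

-0.648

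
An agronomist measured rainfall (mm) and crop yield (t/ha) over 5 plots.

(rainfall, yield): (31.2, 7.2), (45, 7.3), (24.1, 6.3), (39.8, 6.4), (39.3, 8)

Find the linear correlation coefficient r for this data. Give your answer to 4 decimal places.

0.4808

n = 5, Σx = 179.4, Σy = 35.2, Σx² = 6707.78, Σy² = 249.78, Σxy = 1274.09
nΣxy − ΣxΣy = 6370.45 − 6314.88 = 55.57
nΣx² − (Σx)² = 33538.9 − 32184.36 = 1354.54; nΣy² − (Σy)² = 1248.9 − 1239.04 = 9.86
r = 55.57 / √(1354.54 × 9.86) = 55.57 / 115.5671 ≈ 0.4808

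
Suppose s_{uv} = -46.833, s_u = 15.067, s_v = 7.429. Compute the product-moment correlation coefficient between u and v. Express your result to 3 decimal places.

-0.418

r = Cov(u,v) / (s_u · s_v) = -46.833 / (15.067 × 7.429)
  = -46.833 / 111.9327 ≈ -0.418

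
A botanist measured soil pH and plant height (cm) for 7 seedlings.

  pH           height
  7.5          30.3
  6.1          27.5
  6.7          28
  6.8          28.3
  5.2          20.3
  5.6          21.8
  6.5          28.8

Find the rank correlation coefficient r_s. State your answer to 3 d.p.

0.893

Rank pH: 7, 3, 5, 6, 1, 2, 4
Rank height: 7, 3, 4, 5, 1, 2, 6
d = rank(pH) − rank(height): 0, 0, 1, 1, 0, 0, -2; Σd² = 6
ρ = 1 − 6Σd² / [n(n²−1)] = 1 − 6×6 / (7×48) = 1 − 36/336 ≈ 0.893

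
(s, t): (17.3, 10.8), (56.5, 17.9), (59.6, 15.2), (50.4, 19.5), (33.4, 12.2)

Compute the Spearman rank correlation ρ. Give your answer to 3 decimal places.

Rank s: 1, 4, 5, 3, 2
Rank t: 1, 4, 3, 5, 2
d = rank(s) − rank(t): 0, 0, 2, -2, 0; Σd² = 8
ρ = 1 − 6Σd² / [n(n²−1)] = 1 − 6×8 / (5×24) = 1 − 48/120 ≈ 0.600

0.600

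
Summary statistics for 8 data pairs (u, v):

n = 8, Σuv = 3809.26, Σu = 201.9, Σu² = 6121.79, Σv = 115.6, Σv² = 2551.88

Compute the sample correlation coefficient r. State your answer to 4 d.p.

0.9376

r = (nΣuv − ΣuΣv) / √[(nΣu² − (Σu)²)(nΣv² − (Σv)²)]
Numerator: 8×3809.26 − 201.9×115.6 = 7134.44
Denominator: √[(48974.32 − 40763.61)(20415.04 − 13363.36)] = √[8210.71 × 7051.68] = 7609.1589
r = 7134.44 / 7609.1589 ≈ 0.9376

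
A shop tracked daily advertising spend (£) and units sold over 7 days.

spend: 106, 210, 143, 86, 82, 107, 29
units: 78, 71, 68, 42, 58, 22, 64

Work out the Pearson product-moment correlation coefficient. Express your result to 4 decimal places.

0.2370

n = 7, Σx = 763, Σy = 403, Σx² = 102195, Σy² = 25457, Σxy = 45480
nΣxy − ΣxΣy = 318360 − 307489 = 10871
nΣx² − (Σx)² = 715365 − 582169 = 133196; nΣy² − (Σy)² = 178199 − 162409 = 15790
r = 10871 / √(133196 × 15790) = 10871 / 45860.2752 ≈ 0.2370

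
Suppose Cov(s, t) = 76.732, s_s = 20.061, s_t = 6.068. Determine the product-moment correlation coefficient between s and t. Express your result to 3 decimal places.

0.630

r = Cov(s,t) / (s_s · s_t) = 76.732 / (20.061 × 6.068)
  = 76.732 / 121.7301 ≈ 0.630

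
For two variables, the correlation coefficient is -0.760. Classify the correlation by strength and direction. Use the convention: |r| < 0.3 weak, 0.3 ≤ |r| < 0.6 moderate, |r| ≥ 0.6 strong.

strong negative

r = -0.760 < 0 so the relationship is negative.
|r| = 0.760, which falls in the strong range.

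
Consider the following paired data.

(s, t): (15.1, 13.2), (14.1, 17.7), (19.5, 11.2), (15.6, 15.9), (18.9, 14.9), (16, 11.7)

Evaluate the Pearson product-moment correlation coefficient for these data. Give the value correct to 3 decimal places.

n = 6, Σs = 99.2, Σt = 84.6, Σs² = 1663.64, Σt² = 1224.68, Σst = 1384.14
nΣst − ΣsΣt = 8304.84 − 8392.32 = -87.48
nΣs² − (Σs)² = 9981.84 − 9840.64 = 141.2; nΣt² − (Σt)² = 7348.08 − 7157.16 = 190.92
r = -87.48 / √(141.2 × 190.92) = -87.48 / 164.1886 ≈ -0.533

-0.533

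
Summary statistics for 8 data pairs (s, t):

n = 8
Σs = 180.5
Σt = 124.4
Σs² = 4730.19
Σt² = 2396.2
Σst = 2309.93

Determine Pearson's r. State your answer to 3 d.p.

-0.902

r = (nΣst − ΣsΣt) / √[(nΣs² − (Σs)²)(nΣt² − (Σt)²)]
Numerator: 8×2309.93 − 180.5×124.4 = -3974.76
Denominator: √[(37841.52 − 32580.25)(19169.6 − 15475.36)] = √[5261.27 × 3694.24] = 4408.6726
r = -3974.76 / 4408.6726 ≈ -0.902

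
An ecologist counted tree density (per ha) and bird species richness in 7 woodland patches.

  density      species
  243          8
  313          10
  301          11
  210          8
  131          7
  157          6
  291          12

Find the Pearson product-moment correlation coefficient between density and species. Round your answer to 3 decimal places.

0.883

n = 7, Σx = 1646, Σy = 62, Σx² = 418210, Σy² = 578, Σxy = 15416
nΣxy − ΣxΣy = 107912 − 102052 = 5860
nΣx² − (Σx)² = 2927470 − 2709316 = 218154; nΣy² − (Σy)² = 4046 − 3844 = 202
r = 5860 / √(218154 × 202) = 5860 / 6638.3061 ≈ 0.883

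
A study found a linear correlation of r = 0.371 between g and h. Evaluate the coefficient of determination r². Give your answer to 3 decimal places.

0.138

r² = (0.371)² = 0.138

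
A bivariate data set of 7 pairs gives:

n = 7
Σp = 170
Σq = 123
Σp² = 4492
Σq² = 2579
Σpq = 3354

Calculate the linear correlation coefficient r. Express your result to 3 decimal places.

0.942

r = (nΣpq − ΣpΣq) / √[(nΣp² − (Σp)²)(nΣq² − (Σq)²)]
Numerator: 7×3354 − 170×123 = 2568
Denominator: √[(31444 − 28900)(18053 − 15129)] = √[2544 × 2924] = 2727.3900
r = 2568 / 2727.3900 ≈ 0.942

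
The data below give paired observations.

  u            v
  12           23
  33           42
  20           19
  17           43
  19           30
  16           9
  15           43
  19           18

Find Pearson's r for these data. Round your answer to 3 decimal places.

0.328

n = 8, Σu = 151, Σv = 227, Σu² = 3125, Σv² = 7657, Σuv = 4474
nΣuv − ΣuΣv = 35792 − 34277 = 1515
nΣu² − (Σu)² = 25000 − 22801 = 2199; nΣv² − (Σv)² = 61256 − 51529 = 9727
r = 1515 / √(2199 × 9727) = 1515 / 4624.8971 ≈ 0.328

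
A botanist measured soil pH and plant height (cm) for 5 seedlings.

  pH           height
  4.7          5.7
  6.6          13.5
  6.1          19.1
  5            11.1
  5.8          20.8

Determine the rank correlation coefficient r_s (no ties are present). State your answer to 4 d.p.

Rank pH: 1, 5, 4, 2, 3
Rank height: 1, 3, 4, 2, 5
d = rank(pH) − rank(height): 0, 2, 0, 0, -2; Σd² = 8
ρ = 1 − 6Σd² / [n(n²−1)] = 1 − 6×8 / (5×24) = 1 − 48/120 ≈ 0.6000

0.6000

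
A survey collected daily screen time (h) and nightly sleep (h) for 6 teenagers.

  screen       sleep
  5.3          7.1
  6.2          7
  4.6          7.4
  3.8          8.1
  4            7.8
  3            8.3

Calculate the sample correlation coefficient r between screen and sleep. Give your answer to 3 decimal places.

-0.962

n = 6, Σx = 26.9, Σy = 45.7, Σx² = 127.13, Σy² = 349.51, Σxy = 201.95
nΣxy − ΣxΣy = 1211.7 − 1229.33 = -17.63
nΣx² − (Σx)² = 762.78 − 723.61 = 39.17; nΣy² − (Σy)² = 2097.06 − 2088.49 = 8.57
r = -17.63 / √(39.17 × 8.57) = -17.63 / 18.3218 ≈ -0.962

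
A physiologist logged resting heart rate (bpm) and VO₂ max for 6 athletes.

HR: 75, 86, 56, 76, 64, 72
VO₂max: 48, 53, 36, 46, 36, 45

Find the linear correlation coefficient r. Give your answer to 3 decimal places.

0.960

n = 6, Σx = 429, Σy = 264, Σx² = 31213, Σy² = 11846, Σxy = 19214
nΣxy − ΣxΣy = 115284 − 113256 = 2028
nΣx² − (Σx)² = 187278 − 184041 = 3237; nΣy² − (Σy)² = 71076 − 69696 = 1380
r = 2028 / √(3237 × 1380) = 2028 / 2113.5421 ≈ 0.960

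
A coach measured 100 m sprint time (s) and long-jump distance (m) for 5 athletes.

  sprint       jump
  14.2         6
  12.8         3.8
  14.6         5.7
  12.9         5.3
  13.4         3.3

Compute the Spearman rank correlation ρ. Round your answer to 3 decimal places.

Rank sprint: 4, 1, 5, 2, 3
Rank jump: 5, 2, 4, 3, 1
d = rank(sprint) − rank(jump): -1, -1, 1, -1, 2; Σd² = 8
ρ = 1 − 6Σd² / [n(n²−1)] = 1 − 6×8 / (5×24) = 1 − 48/120 ≈ 0.600

0.600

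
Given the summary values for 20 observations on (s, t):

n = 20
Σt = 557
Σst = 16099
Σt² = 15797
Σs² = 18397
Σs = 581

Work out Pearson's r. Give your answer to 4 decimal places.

-0.1245

r = (nΣst − ΣsΣt) / √[(nΣs² − (Σs)²)(nΣt² − (Σt)²)]
Numerator: 20×16099 − 581×557 = -1637
Denominator: √[(367940 − 337561)(315940 − 310249)] = √[30379 × 5691] = 13148.6459
r = -1637 / 13148.6459 ≈ -0.1245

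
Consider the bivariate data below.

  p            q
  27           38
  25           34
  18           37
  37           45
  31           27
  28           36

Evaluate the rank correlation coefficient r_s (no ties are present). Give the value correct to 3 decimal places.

0.143

Rank p: 3, 2, 1, 6, 5, 4
Rank q: 5, 2, 4, 6, 1, 3
d = rank(p) − rank(q): -2, 0, -3, 0, 4, 1; Σd² = 30
ρ = 1 − 6Σd² / [n(n²−1)] = 1 − 6×30 / (6×35) = 1 − 180/210 ≈ 0.143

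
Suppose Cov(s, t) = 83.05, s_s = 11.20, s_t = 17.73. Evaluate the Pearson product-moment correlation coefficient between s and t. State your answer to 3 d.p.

0.418

r = Cov(s,t) / (s_s · s_t) = 83.05 / (11.20 × 17.73)
  = 83.05 / 198.5760 ≈ 0.418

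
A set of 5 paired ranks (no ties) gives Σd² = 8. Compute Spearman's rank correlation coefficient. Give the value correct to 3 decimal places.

0.600

ρ = 1 − 6Σd² / [n(n²−1)] = 1 − 6×8 / (5×24)
  = 1 − 48/120 = 1 − 0.4000 ≈ 0.600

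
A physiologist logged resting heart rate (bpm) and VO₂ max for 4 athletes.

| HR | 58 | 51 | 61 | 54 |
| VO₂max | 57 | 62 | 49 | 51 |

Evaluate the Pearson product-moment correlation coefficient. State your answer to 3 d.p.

-0.680

n = 4, Σx = 224, Σy = 219, Σx² = 12602, Σy² = 12095, Σxy = 12211
nΣxy − ΣxΣy = 48844 − 49056 = -212
nΣx² − (Σx)² = 50408 − 50176 = 232; nΣy² − (Σy)² = 48380 − 47961 = 419
r = -212 / √(232 × 419) = -212 / 311.7820 ≈ -0.680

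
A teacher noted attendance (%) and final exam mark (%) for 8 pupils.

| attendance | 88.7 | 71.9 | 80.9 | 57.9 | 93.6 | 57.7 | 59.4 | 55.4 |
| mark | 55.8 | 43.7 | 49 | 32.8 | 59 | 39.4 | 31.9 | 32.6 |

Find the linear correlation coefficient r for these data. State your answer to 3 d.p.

n = 8, Σx = 565.5, Σy = 344.2, Σx² = 41622.29, Σy² = 15613.9, Σxy = 25451.39
nΣxy − ΣxΣy = 203611.12 − 194645.1 = 8966.02
nΣx² − (Σx)² = 332978.32 − 319790.25 = 13188.07; nΣy² − (Σy)² = 124911.2 − 118473.64 = 6437.56
r = 8966.02 / √(13188.07 × 6437.56) = 8966.02 / 9214.0649 ≈ 0.973

0.973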